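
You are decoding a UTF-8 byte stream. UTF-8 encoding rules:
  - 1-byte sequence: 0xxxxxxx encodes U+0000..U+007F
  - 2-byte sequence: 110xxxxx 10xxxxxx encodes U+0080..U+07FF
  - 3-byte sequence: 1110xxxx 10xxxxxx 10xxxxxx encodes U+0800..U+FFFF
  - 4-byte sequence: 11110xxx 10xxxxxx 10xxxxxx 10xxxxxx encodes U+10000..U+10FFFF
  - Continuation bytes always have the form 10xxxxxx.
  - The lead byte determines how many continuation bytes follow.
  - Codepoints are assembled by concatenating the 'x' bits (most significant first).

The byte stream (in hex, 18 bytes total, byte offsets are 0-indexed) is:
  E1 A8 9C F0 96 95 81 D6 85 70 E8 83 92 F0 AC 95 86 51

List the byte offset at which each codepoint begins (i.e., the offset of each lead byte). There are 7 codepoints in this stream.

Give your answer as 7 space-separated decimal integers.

Byte[0]=E1: 3-byte lead, need 2 cont bytes. acc=0x1
Byte[1]=A8: continuation. acc=(acc<<6)|0x28=0x68
Byte[2]=9C: continuation. acc=(acc<<6)|0x1C=0x1A1C
Completed: cp=U+1A1C (starts at byte 0)
Byte[3]=F0: 4-byte lead, need 3 cont bytes. acc=0x0
Byte[4]=96: continuation. acc=(acc<<6)|0x16=0x16
Byte[5]=95: continuation. acc=(acc<<6)|0x15=0x595
Byte[6]=81: continuation. acc=(acc<<6)|0x01=0x16541
Completed: cp=U+16541 (starts at byte 3)
Byte[7]=D6: 2-byte lead, need 1 cont bytes. acc=0x16
Byte[8]=85: continuation. acc=(acc<<6)|0x05=0x585
Completed: cp=U+0585 (starts at byte 7)
Byte[9]=70: 1-byte ASCII. cp=U+0070
Byte[10]=E8: 3-byte lead, need 2 cont bytes. acc=0x8
Byte[11]=83: continuation. acc=(acc<<6)|0x03=0x203
Byte[12]=92: continuation. acc=(acc<<6)|0x12=0x80D2
Completed: cp=U+80D2 (starts at byte 10)
Byte[13]=F0: 4-byte lead, need 3 cont bytes. acc=0x0
Byte[14]=AC: continuation. acc=(acc<<6)|0x2C=0x2C
Byte[15]=95: continuation. acc=(acc<<6)|0x15=0xB15
Byte[16]=86: continuation. acc=(acc<<6)|0x06=0x2C546
Completed: cp=U+2C546 (starts at byte 13)
Byte[17]=51: 1-byte ASCII. cp=U+0051

Answer: 0 3 7 9 10 13 17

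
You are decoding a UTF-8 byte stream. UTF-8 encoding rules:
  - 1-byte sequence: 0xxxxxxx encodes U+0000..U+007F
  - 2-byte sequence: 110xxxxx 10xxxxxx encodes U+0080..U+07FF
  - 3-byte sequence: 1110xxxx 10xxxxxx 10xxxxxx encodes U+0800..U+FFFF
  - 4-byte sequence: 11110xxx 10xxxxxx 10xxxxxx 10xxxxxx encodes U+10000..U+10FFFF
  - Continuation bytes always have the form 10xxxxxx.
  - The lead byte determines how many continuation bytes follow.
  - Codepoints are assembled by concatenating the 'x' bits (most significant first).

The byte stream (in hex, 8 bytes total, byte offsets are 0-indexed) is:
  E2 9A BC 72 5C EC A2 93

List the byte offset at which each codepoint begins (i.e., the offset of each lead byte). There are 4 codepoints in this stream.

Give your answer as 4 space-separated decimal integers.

Byte[0]=E2: 3-byte lead, need 2 cont bytes. acc=0x2
Byte[1]=9A: continuation. acc=(acc<<6)|0x1A=0x9A
Byte[2]=BC: continuation. acc=(acc<<6)|0x3C=0x26BC
Completed: cp=U+26BC (starts at byte 0)
Byte[3]=72: 1-byte ASCII. cp=U+0072
Byte[4]=5C: 1-byte ASCII. cp=U+005C
Byte[5]=EC: 3-byte lead, need 2 cont bytes. acc=0xC
Byte[6]=A2: continuation. acc=(acc<<6)|0x22=0x322
Byte[7]=93: continuation. acc=(acc<<6)|0x13=0xC893
Completed: cp=U+C893 (starts at byte 5)

Answer: 0 3 4 5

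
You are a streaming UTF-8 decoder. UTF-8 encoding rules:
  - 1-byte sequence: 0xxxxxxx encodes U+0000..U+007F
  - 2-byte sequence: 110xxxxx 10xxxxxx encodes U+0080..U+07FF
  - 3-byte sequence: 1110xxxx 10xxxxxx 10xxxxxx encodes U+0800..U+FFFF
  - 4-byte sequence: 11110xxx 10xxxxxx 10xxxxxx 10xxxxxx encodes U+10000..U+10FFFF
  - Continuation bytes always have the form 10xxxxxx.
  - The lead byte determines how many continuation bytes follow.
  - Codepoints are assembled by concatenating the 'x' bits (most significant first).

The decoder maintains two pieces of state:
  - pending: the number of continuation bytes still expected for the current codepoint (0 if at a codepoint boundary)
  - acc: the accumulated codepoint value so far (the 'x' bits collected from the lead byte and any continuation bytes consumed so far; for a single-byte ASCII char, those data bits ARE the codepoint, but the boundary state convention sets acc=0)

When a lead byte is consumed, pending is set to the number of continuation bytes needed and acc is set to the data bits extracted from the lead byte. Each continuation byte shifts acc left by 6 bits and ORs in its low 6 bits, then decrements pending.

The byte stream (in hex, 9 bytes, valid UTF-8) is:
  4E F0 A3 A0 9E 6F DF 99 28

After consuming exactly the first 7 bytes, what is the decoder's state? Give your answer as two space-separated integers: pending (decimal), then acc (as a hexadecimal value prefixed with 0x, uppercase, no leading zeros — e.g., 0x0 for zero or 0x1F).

Answer: 1 0x1F

Derivation:
Byte[0]=4E: 1-byte. pending=0, acc=0x0
Byte[1]=F0: 4-byte lead. pending=3, acc=0x0
Byte[2]=A3: continuation. acc=(acc<<6)|0x23=0x23, pending=2
Byte[3]=A0: continuation. acc=(acc<<6)|0x20=0x8E0, pending=1
Byte[4]=9E: continuation. acc=(acc<<6)|0x1E=0x2381E, pending=0
Byte[5]=6F: 1-byte. pending=0, acc=0x0
Byte[6]=DF: 2-byte lead. pending=1, acc=0x1F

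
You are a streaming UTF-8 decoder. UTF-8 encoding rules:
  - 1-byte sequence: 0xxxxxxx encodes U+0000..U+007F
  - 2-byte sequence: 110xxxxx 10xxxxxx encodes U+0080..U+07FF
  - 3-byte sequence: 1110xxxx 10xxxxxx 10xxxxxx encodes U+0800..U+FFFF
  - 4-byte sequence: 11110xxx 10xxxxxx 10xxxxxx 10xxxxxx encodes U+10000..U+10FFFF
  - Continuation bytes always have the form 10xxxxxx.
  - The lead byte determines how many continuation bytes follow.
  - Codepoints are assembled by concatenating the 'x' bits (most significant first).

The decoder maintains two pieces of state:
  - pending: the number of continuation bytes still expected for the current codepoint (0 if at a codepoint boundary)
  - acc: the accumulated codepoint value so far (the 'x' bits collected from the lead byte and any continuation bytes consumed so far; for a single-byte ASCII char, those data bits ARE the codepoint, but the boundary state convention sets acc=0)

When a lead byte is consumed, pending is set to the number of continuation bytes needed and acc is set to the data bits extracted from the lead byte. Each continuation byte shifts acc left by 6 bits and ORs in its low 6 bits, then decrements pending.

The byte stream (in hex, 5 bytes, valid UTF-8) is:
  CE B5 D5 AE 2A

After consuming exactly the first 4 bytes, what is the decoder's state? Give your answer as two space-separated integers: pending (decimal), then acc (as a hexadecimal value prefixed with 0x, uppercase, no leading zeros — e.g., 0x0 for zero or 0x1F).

Byte[0]=CE: 2-byte lead. pending=1, acc=0xE
Byte[1]=B5: continuation. acc=(acc<<6)|0x35=0x3B5, pending=0
Byte[2]=D5: 2-byte lead. pending=1, acc=0x15
Byte[3]=AE: continuation. acc=(acc<<6)|0x2E=0x56E, pending=0

Answer: 0 0x56E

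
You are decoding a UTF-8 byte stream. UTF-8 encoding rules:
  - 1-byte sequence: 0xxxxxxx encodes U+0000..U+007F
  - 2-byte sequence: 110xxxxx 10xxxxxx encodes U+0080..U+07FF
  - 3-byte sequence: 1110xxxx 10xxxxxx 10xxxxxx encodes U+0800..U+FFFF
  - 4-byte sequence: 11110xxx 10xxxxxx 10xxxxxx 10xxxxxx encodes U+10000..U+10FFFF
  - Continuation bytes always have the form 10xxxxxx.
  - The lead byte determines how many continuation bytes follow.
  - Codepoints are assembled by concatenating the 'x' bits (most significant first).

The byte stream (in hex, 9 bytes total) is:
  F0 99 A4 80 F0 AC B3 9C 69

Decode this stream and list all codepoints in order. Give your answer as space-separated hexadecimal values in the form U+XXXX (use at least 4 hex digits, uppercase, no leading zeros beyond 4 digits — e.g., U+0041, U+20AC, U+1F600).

Answer: U+19900 U+2CCDC U+0069

Derivation:
Byte[0]=F0: 4-byte lead, need 3 cont bytes. acc=0x0
Byte[1]=99: continuation. acc=(acc<<6)|0x19=0x19
Byte[2]=A4: continuation. acc=(acc<<6)|0x24=0x664
Byte[3]=80: continuation. acc=(acc<<6)|0x00=0x19900
Completed: cp=U+19900 (starts at byte 0)
Byte[4]=F0: 4-byte lead, need 3 cont bytes. acc=0x0
Byte[5]=AC: continuation. acc=(acc<<6)|0x2C=0x2C
Byte[6]=B3: continuation. acc=(acc<<6)|0x33=0xB33
Byte[7]=9C: continuation. acc=(acc<<6)|0x1C=0x2CCDC
Completed: cp=U+2CCDC (starts at byte 4)
Byte[8]=69: 1-byte ASCII. cp=U+0069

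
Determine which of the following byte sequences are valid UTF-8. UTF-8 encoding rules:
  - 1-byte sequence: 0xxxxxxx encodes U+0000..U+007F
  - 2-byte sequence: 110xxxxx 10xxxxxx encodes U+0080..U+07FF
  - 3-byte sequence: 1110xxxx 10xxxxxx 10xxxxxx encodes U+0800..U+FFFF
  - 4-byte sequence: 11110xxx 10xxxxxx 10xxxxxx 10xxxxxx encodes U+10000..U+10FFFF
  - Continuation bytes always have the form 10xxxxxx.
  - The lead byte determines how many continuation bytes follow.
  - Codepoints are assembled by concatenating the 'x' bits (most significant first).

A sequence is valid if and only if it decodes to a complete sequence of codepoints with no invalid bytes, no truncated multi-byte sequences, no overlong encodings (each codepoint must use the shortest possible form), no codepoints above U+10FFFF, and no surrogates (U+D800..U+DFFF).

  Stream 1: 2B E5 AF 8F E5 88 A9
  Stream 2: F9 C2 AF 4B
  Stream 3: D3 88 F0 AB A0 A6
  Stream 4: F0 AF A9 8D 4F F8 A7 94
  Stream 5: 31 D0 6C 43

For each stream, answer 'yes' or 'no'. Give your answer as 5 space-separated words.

Answer: yes no yes no no

Derivation:
Stream 1: decodes cleanly. VALID
Stream 2: error at byte offset 0. INVALID
Stream 3: decodes cleanly. VALID
Stream 4: error at byte offset 5. INVALID
Stream 5: error at byte offset 2. INVALID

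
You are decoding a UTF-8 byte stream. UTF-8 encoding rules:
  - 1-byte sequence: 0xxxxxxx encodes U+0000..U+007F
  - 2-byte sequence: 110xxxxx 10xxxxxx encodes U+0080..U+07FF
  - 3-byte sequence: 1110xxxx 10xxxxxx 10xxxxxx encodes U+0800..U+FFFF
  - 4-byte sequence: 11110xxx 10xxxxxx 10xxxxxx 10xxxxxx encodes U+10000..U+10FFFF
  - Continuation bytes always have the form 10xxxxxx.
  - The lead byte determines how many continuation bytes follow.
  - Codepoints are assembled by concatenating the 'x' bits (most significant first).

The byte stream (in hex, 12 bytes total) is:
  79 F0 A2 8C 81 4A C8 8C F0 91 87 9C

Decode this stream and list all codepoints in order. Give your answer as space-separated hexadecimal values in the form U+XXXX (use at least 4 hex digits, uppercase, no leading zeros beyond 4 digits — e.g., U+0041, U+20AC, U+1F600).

Answer: U+0079 U+22301 U+004A U+020C U+111DC

Derivation:
Byte[0]=79: 1-byte ASCII. cp=U+0079
Byte[1]=F0: 4-byte lead, need 3 cont bytes. acc=0x0
Byte[2]=A2: continuation. acc=(acc<<6)|0x22=0x22
Byte[3]=8C: continuation. acc=(acc<<6)|0x0C=0x88C
Byte[4]=81: continuation. acc=(acc<<6)|0x01=0x22301
Completed: cp=U+22301 (starts at byte 1)
Byte[5]=4A: 1-byte ASCII. cp=U+004A
Byte[6]=C8: 2-byte lead, need 1 cont bytes. acc=0x8
Byte[7]=8C: continuation. acc=(acc<<6)|0x0C=0x20C
Completed: cp=U+020C (starts at byte 6)
Byte[8]=F0: 4-byte lead, need 3 cont bytes. acc=0x0
Byte[9]=91: continuation. acc=(acc<<6)|0x11=0x11
Byte[10]=87: continuation. acc=(acc<<6)|0x07=0x447
Byte[11]=9C: continuation. acc=(acc<<6)|0x1C=0x111DC
Completed: cp=U+111DC (starts at byte 8)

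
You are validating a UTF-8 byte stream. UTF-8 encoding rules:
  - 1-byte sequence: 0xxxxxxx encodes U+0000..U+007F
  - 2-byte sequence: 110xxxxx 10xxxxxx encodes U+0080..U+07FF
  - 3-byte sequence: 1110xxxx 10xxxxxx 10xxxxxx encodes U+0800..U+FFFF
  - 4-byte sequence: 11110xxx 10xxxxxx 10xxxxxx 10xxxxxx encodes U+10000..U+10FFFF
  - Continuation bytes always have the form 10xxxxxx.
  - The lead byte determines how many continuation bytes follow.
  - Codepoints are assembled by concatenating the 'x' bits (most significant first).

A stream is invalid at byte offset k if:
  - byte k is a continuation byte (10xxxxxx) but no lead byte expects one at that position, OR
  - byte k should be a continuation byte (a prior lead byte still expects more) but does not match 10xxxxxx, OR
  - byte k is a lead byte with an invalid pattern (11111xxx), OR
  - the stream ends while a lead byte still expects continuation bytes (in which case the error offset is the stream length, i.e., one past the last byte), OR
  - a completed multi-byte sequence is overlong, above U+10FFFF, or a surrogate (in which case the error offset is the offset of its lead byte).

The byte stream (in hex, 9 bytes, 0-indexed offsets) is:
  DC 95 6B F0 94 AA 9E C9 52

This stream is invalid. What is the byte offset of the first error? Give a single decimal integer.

Byte[0]=DC: 2-byte lead, need 1 cont bytes. acc=0x1C
Byte[1]=95: continuation. acc=(acc<<6)|0x15=0x715
Completed: cp=U+0715 (starts at byte 0)
Byte[2]=6B: 1-byte ASCII. cp=U+006B
Byte[3]=F0: 4-byte lead, need 3 cont bytes. acc=0x0
Byte[4]=94: continuation. acc=(acc<<6)|0x14=0x14
Byte[5]=AA: continuation. acc=(acc<<6)|0x2A=0x52A
Byte[6]=9E: continuation. acc=(acc<<6)|0x1E=0x14A9E
Completed: cp=U+14A9E (starts at byte 3)
Byte[7]=C9: 2-byte lead, need 1 cont bytes. acc=0x9
Byte[8]=52: expected 10xxxxxx continuation. INVALID

Answer: 8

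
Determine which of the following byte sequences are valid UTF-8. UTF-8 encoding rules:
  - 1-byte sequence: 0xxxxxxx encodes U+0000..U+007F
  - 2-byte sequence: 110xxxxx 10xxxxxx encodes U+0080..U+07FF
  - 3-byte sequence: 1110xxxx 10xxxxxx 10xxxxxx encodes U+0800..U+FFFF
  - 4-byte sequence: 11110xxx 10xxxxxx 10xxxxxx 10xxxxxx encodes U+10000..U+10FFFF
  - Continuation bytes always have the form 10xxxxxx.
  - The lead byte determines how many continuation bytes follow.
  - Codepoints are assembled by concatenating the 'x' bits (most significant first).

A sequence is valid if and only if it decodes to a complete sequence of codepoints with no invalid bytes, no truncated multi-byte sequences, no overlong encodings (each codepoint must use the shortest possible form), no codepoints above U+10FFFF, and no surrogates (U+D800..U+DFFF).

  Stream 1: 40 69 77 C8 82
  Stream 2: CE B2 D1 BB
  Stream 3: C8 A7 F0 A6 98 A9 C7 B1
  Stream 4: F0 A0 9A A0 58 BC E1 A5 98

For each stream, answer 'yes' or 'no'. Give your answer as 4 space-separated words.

Stream 1: decodes cleanly. VALID
Stream 2: decodes cleanly. VALID
Stream 3: decodes cleanly. VALID
Stream 4: error at byte offset 5. INVALID

Answer: yes yes yes no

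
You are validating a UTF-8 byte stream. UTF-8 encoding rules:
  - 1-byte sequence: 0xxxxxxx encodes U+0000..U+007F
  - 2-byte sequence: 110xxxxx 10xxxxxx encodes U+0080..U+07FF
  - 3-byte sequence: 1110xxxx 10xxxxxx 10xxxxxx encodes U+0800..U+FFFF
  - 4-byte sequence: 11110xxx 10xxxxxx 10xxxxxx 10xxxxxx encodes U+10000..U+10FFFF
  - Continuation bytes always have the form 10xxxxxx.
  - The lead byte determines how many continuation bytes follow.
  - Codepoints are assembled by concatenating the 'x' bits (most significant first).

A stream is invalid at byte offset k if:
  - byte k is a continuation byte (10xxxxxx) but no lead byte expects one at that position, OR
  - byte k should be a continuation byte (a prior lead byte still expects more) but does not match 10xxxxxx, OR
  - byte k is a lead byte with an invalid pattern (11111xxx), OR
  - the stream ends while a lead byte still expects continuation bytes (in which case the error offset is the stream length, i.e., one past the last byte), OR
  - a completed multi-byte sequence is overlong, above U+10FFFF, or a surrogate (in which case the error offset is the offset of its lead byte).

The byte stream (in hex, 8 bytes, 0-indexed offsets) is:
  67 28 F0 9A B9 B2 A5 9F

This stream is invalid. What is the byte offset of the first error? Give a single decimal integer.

Byte[0]=67: 1-byte ASCII. cp=U+0067
Byte[1]=28: 1-byte ASCII. cp=U+0028
Byte[2]=F0: 4-byte lead, need 3 cont bytes. acc=0x0
Byte[3]=9A: continuation. acc=(acc<<6)|0x1A=0x1A
Byte[4]=B9: continuation. acc=(acc<<6)|0x39=0x6B9
Byte[5]=B2: continuation. acc=(acc<<6)|0x32=0x1AE72
Completed: cp=U+1AE72 (starts at byte 2)
Byte[6]=A5: INVALID lead byte (not 0xxx/110x/1110/11110)

Answer: 6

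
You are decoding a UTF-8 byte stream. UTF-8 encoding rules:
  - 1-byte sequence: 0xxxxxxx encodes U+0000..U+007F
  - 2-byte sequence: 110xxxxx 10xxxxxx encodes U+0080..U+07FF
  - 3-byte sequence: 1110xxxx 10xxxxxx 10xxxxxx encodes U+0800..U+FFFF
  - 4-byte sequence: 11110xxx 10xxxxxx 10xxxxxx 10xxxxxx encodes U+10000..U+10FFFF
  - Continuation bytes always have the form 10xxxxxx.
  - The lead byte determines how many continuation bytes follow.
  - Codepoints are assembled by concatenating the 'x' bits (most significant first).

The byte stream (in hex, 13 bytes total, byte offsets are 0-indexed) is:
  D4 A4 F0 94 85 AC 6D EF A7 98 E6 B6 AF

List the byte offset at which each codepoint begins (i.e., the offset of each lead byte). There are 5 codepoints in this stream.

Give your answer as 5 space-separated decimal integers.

Answer: 0 2 6 7 10

Derivation:
Byte[0]=D4: 2-byte lead, need 1 cont bytes. acc=0x14
Byte[1]=A4: continuation. acc=(acc<<6)|0x24=0x524
Completed: cp=U+0524 (starts at byte 0)
Byte[2]=F0: 4-byte lead, need 3 cont bytes. acc=0x0
Byte[3]=94: continuation. acc=(acc<<6)|0x14=0x14
Byte[4]=85: continuation. acc=(acc<<6)|0x05=0x505
Byte[5]=AC: continuation. acc=(acc<<6)|0x2C=0x1416C
Completed: cp=U+1416C (starts at byte 2)
Byte[6]=6D: 1-byte ASCII. cp=U+006D
Byte[7]=EF: 3-byte lead, need 2 cont bytes. acc=0xF
Byte[8]=A7: continuation. acc=(acc<<6)|0x27=0x3E7
Byte[9]=98: continuation. acc=(acc<<6)|0x18=0xF9D8
Completed: cp=U+F9D8 (starts at byte 7)
Byte[10]=E6: 3-byte lead, need 2 cont bytes. acc=0x6
Byte[11]=B6: continuation. acc=(acc<<6)|0x36=0x1B6
Byte[12]=AF: continuation. acc=(acc<<6)|0x2F=0x6DAF
Completed: cp=U+6DAF (starts at byte 10)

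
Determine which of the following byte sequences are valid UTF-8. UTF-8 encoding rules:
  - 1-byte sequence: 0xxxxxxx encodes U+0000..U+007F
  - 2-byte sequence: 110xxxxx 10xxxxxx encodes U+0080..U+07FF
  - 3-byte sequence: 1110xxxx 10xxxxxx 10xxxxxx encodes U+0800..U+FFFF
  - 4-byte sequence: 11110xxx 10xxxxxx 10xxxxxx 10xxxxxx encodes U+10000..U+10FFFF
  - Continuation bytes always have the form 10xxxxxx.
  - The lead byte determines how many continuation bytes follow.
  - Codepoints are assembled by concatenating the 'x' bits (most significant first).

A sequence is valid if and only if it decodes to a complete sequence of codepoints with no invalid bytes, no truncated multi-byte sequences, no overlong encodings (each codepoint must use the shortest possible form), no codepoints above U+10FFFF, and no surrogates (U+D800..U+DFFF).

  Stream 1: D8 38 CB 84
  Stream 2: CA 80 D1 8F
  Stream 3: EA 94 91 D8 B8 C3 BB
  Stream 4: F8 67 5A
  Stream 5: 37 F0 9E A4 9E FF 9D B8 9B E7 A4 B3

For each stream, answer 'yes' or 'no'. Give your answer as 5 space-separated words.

Stream 1: error at byte offset 1. INVALID
Stream 2: decodes cleanly. VALID
Stream 3: decodes cleanly. VALID
Stream 4: error at byte offset 0. INVALID
Stream 5: error at byte offset 5. INVALID

Answer: no yes yes no no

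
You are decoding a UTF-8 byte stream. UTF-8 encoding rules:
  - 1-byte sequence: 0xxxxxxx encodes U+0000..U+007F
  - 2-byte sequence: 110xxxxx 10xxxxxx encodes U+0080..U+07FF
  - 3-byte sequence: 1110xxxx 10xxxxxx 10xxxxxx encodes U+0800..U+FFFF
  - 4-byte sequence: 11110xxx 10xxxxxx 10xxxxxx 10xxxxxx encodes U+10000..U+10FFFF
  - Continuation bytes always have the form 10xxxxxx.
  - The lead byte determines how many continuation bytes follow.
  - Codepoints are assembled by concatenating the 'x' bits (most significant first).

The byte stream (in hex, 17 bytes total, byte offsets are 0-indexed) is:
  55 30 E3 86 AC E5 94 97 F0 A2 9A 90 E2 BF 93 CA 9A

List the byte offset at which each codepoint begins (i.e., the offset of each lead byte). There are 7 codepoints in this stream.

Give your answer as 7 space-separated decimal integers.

Answer: 0 1 2 5 8 12 15

Derivation:
Byte[0]=55: 1-byte ASCII. cp=U+0055
Byte[1]=30: 1-byte ASCII. cp=U+0030
Byte[2]=E3: 3-byte lead, need 2 cont bytes. acc=0x3
Byte[3]=86: continuation. acc=(acc<<6)|0x06=0xC6
Byte[4]=AC: continuation. acc=(acc<<6)|0x2C=0x31AC
Completed: cp=U+31AC (starts at byte 2)
Byte[5]=E5: 3-byte lead, need 2 cont bytes. acc=0x5
Byte[6]=94: continuation. acc=(acc<<6)|0x14=0x154
Byte[7]=97: continuation. acc=(acc<<6)|0x17=0x5517
Completed: cp=U+5517 (starts at byte 5)
Byte[8]=F0: 4-byte lead, need 3 cont bytes. acc=0x0
Byte[9]=A2: continuation. acc=(acc<<6)|0x22=0x22
Byte[10]=9A: continuation. acc=(acc<<6)|0x1A=0x89A
Byte[11]=90: continuation. acc=(acc<<6)|0x10=0x22690
Completed: cp=U+22690 (starts at byte 8)
Byte[12]=E2: 3-byte lead, need 2 cont bytes. acc=0x2
Byte[13]=BF: continuation. acc=(acc<<6)|0x3F=0xBF
Byte[14]=93: continuation. acc=(acc<<6)|0x13=0x2FD3
Completed: cp=U+2FD3 (starts at byte 12)
Byte[15]=CA: 2-byte lead, need 1 cont bytes. acc=0xA
Byte[16]=9A: continuation. acc=(acc<<6)|0x1A=0x29A
Completed: cp=U+029A (starts at byte 15)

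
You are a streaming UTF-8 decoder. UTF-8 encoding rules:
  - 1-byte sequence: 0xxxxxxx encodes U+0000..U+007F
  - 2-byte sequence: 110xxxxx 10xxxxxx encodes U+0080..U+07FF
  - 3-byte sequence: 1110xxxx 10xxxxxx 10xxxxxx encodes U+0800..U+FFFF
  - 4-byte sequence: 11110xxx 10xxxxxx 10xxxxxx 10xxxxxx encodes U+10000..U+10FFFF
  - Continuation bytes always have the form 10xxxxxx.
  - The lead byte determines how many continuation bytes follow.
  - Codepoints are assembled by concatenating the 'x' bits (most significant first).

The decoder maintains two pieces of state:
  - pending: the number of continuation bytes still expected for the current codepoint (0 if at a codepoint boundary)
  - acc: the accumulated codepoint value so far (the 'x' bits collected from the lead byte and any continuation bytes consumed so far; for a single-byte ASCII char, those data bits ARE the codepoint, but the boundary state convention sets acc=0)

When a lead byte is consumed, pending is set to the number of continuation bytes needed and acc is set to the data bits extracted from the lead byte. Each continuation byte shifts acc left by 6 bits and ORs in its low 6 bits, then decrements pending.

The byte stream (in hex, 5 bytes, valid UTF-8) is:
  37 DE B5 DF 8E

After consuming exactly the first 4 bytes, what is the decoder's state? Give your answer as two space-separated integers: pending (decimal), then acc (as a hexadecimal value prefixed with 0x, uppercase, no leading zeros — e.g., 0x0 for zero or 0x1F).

Answer: 1 0x1F

Derivation:
Byte[0]=37: 1-byte. pending=0, acc=0x0
Byte[1]=DE: 2-byte lead. pending=1, acc=0x1E
Byte[2]=B5: continuation. acc=(acc<<6)|0x35=0x7B5, pending=0
Byte[3]=DF: 2-byte lead. pending=1, acc=0x1F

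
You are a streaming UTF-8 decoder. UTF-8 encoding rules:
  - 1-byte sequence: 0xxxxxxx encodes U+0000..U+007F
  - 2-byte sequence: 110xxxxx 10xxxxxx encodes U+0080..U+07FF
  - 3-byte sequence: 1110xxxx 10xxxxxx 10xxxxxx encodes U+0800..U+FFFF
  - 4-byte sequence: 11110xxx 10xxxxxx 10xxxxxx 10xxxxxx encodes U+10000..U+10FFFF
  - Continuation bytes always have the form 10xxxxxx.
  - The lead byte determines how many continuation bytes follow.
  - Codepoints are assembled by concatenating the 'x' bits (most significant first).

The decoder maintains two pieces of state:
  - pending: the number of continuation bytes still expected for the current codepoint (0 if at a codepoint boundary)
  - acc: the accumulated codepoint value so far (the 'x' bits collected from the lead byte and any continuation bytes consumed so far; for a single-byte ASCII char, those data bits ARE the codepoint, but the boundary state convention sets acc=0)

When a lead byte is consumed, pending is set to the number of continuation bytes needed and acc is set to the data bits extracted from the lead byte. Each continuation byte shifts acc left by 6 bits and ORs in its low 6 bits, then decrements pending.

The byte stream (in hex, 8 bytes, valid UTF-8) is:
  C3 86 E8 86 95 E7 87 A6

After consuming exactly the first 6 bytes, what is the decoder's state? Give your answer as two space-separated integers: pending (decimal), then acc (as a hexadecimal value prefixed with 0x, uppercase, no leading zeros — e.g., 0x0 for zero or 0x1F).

Byte[0]=C3: 2-byte lead. pending=1, acc=0x3
Byte[1]=86: continuation. acc=(acc<<6)|0x06=0xC6, pending=0
Byte[2]=E8: 3-byte lead. pending=2, acc=0x8
Byte[3]=86: continuation. acc=(acc<<6)|0x06=0x206, pending=1
Byte[4]=95: continuation. acc=(acc<<6)|0x15=0x8195, pending=0
Byte[5]=E7: 3-byte lead. pending=2, acc=0x7

Answer: 2 0x7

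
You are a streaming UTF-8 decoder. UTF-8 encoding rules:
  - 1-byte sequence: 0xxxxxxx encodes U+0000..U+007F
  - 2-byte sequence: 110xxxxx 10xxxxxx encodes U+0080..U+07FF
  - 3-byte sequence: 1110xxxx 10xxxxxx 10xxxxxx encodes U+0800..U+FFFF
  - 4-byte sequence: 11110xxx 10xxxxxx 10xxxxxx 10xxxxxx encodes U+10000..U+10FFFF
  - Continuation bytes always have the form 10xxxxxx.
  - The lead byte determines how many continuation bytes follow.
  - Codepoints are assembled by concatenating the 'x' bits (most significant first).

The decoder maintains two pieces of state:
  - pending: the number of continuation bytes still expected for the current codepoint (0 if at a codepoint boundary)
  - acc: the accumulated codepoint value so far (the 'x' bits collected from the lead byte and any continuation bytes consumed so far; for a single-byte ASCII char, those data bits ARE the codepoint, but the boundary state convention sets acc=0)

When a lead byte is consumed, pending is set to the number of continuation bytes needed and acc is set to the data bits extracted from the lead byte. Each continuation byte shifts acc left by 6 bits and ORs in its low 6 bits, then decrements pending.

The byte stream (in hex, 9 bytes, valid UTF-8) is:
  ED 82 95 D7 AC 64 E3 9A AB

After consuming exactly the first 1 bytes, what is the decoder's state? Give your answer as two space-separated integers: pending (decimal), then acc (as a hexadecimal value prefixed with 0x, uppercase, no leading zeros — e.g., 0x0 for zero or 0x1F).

Byte[0]=ED: 3-byte lead. pending=2, acc=0xD

Answer: 2 0xD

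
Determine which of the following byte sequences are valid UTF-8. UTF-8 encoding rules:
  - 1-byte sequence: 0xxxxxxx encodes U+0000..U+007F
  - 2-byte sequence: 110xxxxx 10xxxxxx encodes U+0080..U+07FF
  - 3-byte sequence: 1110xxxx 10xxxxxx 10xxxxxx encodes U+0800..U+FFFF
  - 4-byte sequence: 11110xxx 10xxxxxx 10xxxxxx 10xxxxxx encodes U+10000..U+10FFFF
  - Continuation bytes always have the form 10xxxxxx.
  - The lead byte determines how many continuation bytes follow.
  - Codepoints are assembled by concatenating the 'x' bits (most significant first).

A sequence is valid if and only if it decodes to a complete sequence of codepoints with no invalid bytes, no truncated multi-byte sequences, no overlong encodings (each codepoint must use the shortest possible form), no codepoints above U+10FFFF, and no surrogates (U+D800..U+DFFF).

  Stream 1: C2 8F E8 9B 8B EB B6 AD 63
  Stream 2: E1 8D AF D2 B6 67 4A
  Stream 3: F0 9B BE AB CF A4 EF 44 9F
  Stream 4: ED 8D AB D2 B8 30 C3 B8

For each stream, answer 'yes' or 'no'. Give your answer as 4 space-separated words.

Stream 1: decodes cleanly. VALID
Stream 2: decodes cleanly. VALID
Stream 3: error at byte offset 7. INVALID
Stream 4: decodes cleanly. VALID

Answer: yes yes no yes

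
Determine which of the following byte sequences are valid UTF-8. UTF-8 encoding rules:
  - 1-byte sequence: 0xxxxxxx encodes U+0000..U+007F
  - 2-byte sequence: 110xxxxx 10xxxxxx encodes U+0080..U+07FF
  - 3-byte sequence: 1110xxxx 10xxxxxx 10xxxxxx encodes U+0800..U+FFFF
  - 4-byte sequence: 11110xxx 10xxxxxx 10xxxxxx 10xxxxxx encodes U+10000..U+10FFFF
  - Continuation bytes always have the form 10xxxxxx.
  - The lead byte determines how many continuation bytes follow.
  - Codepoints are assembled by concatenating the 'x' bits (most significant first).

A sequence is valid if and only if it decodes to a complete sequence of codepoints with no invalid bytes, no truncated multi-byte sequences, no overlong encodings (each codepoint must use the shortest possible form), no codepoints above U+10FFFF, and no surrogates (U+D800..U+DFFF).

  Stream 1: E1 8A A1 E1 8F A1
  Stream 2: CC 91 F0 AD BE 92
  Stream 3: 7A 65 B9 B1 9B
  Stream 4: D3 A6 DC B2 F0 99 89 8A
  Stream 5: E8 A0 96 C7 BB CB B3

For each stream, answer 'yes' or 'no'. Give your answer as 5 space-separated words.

Answer: yes yes no yes yes

Derivation:
Stream 1: decodes cleanly. VALID
Stream 2: decodes cleanly. VALID
Stream 3: error at byte offset 2. INVALID
Stream 4: decodes cleanly. VALID
Stream 5: decodes cleanly. VALID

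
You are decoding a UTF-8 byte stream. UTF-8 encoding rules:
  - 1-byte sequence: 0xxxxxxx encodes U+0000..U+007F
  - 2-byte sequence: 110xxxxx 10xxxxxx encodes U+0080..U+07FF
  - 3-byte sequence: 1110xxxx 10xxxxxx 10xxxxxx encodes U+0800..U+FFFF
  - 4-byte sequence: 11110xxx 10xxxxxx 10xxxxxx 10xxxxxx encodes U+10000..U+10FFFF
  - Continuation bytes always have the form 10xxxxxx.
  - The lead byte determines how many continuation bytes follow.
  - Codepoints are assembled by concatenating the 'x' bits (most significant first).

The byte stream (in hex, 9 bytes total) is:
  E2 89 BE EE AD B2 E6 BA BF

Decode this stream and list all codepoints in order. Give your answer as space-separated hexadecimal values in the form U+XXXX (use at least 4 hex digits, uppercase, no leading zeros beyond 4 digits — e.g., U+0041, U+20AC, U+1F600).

Answer: U+227E U+EB72 U+6EBF

Derivation:
Byte[0]=E2: 3-byte lead, need 2 cont bytes. acc=0x2
Byte[1]=89: continuation. acc=(acc<<6)|0x09=0x89
Byte[2]=BE: continuation. acc=(acc<<6)|0x3E=0x227E
Completed: cp=U+227E (starts at byte 0)
Byte[3]=EE: 3-byte lead, need 2 cont bytes. acc=0xE
Byte[4]=AD: continuation. acc=(acc<<6)|0x2D=0x3AD
Byte[5]=B2: continuation. acc=(acc<<6)|0x32=0xEB72
Completed: cp=U+EB72 (starts at byte 3)
Byte[6]=E6: 3-byte lead, need 2 cont bytes. acc=0x6
Byte[7]=BA: continuation. acc=(acc<<6)|0x3A=0x1BA
Byte[8]=BF: continuation. acc=(acc<<6)|0x3F=0x6EBF
Completed: cp=U+6EBF (starts at byte 6)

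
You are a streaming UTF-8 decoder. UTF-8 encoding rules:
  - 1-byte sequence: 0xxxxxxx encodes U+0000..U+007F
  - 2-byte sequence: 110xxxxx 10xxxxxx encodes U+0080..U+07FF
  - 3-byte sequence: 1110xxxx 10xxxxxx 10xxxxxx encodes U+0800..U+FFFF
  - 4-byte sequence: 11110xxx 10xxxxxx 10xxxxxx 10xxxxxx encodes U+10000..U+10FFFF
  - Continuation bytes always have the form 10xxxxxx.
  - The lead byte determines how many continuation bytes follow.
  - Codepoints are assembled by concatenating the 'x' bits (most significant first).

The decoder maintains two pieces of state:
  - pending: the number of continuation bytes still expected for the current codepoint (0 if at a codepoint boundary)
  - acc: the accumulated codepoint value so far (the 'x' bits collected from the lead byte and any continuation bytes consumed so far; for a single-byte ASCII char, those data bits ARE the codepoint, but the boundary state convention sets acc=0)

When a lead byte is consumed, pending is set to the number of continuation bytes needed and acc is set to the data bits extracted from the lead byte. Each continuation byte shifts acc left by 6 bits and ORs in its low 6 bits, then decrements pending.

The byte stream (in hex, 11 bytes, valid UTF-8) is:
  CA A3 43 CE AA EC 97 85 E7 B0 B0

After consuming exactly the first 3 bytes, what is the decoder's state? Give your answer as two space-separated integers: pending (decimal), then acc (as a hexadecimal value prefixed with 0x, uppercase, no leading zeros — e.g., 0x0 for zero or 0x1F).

Answer: 0 0x0

Derivation:
Byte[0]=CA: 2-byte lead. pending=1, acc=0xA
Byte[1]=A3: continuation. acc=(acc<<6)|0x23=0x2A3, pending=0
Byte[2]=43: 1-byte. pending=0, acc=0x0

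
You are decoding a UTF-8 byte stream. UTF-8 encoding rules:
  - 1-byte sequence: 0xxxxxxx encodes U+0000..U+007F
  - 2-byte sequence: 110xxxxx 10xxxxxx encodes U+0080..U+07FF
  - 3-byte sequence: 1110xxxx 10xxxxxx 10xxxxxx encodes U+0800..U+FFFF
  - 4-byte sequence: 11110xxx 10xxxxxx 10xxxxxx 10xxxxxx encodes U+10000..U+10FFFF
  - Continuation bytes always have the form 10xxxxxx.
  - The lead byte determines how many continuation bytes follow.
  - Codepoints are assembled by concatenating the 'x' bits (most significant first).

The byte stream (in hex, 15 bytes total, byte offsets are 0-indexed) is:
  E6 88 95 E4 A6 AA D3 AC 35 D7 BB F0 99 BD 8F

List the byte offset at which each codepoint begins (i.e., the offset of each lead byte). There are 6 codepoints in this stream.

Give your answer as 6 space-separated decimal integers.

Byte[0]=E6: 3-byte lead, need 2 cont bytes. acc=0x6
Byte[1]=88: continuation. acc=(acc<<6)|0x08=0x188
Byte[2]=95: continuation. acc=(acc<<6)|0x15=0x6215
Completed: cp=U+6215 (starts at byte 0)
Byte[3]=E4: 3-byte lead, need 2 cont bytes. acc=0x4
Byte[4]=A6: continuation. acc=(acc<<6)|0x26=0x126
Byte[5]=AA: continuation. acc=(acc<<6)|0x2A=0x49AA
Completed: cp=U+49AA (starts at byte 3)
Byte[6]=D3: 2-byte lead, need 1 cont bytes. acc=0x13
Byte[7]=AC: continuation. acc=(acc<<6)|0x2C=0x4EC
Completed: cp=U+04EC (starts at byte 6)
Byte[8]=35: 1-byte ASCII. cp=U+0035
Byte[9]=D7: 2-byte lead, need 1 cont bytes. acc=0x17
Byte[10]=BB: continuation. acc=(acc<<6)|0x3B=0x5FB
Completed: cp=U+05FB (starts at byte 9)
Byte[11]=F0: 4-byte lead, need 3 cont bytes. acc=0x0
Byte[12]=99: continuation. acc=(acc<<6)|0x19=0x19
Byte[13]=BD: continuation. acc=(acc<<6)|0x3D=0x67D
Byte[14]=8F: continuation. acc=(acc<<6)|0x0F=0x19F4F
Completed: cp=U+19F4F (starts at byte 11)

Answer: 0 3 6 8 9 11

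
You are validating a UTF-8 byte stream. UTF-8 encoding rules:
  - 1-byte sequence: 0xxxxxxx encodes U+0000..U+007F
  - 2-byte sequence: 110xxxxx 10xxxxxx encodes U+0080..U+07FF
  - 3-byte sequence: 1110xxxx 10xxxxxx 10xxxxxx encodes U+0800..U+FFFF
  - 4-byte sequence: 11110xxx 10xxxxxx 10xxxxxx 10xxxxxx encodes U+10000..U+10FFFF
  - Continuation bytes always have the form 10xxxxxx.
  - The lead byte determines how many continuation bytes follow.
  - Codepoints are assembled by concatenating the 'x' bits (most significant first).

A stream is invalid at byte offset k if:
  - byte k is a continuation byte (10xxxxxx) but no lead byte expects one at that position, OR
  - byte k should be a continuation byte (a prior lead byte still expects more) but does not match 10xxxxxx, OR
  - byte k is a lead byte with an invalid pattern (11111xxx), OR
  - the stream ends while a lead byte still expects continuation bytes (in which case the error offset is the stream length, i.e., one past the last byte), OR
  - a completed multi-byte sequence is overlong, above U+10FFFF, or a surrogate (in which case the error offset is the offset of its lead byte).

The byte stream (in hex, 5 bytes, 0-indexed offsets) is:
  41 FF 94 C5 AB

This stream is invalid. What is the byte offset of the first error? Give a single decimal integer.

Answer: 1

Derivation:
Byte[0]=41: 1-byte ASCII. cp=U+0041
Byte[1]=FF: INVALID lead byte (not 0xxx/110x/1110/11110)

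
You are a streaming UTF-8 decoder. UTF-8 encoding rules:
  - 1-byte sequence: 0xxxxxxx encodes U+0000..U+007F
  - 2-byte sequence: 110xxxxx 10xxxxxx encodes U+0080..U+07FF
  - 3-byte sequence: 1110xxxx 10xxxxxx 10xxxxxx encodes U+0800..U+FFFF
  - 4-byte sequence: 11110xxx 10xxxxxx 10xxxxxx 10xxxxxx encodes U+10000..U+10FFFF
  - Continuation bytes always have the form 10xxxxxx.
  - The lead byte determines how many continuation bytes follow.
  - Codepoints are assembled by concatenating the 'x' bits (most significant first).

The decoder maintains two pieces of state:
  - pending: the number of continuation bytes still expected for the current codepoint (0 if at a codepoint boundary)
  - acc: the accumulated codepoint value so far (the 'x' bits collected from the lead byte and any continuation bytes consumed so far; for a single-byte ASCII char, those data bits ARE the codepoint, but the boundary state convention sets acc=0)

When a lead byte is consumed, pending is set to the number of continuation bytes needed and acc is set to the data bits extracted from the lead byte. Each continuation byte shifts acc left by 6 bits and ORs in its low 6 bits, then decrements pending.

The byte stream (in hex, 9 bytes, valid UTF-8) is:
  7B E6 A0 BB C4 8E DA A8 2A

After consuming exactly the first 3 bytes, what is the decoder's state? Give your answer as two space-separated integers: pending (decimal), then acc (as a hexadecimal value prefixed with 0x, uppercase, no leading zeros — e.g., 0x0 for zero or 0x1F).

Answer: 1 0x1A0

Derivation:
Byte[0]=7B: 1-byte. pending=0, acc=0x0
Byte[1]=E6: 3-byte lead. pending=2, acc=0x6
Byte[2]=A0: continuation. acc=(acc<<6)|0x20=0x1A0, pending=1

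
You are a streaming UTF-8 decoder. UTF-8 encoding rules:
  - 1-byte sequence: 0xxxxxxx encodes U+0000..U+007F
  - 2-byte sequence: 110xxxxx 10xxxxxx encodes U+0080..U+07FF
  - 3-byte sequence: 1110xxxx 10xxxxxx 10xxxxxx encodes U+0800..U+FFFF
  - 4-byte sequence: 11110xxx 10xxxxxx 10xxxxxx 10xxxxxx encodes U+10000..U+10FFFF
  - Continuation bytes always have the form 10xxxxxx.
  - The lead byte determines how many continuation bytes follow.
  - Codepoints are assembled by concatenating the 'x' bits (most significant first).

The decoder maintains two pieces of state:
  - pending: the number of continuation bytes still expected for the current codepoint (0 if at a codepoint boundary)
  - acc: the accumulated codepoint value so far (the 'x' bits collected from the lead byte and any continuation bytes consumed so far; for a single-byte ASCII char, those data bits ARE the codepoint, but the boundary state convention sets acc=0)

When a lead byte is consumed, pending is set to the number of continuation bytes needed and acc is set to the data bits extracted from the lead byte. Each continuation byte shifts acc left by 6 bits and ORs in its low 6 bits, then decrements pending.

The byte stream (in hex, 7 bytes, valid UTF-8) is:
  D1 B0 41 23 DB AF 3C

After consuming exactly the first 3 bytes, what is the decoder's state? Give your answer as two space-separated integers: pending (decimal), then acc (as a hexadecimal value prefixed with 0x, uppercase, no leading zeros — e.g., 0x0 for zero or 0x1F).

Byte[0]=D1: 2-byte lead. pending=1, acc=0x11
Byte[1]=B0: continuation. acc=(acc<<6)|0x30=0x470, pending=0
Byte[2]=41: 1-byte. pending=0, acc=0x0

Answer: 0 0x0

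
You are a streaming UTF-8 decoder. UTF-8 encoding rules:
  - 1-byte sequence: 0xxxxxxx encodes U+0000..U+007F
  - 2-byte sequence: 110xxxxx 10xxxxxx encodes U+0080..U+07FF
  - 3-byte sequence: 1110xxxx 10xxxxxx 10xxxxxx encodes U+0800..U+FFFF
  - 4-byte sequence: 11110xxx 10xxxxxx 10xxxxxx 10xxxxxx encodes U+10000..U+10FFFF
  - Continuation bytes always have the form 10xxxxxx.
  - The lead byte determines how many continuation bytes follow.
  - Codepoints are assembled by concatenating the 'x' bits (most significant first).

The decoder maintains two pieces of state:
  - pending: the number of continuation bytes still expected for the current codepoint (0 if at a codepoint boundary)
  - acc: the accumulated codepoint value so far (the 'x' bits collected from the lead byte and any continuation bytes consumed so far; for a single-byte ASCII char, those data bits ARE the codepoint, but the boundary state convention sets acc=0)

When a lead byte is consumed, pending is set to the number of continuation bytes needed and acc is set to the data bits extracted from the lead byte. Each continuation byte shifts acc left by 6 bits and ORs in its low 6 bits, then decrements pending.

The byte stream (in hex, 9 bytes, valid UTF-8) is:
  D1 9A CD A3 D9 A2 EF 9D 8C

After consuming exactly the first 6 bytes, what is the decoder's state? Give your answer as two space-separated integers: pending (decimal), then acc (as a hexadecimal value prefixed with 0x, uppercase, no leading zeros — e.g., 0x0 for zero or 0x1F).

Answer: 0 0x662

Derivation:
Byte[0]=D1: 2-byte lead. pending=1, acc=0x11
Byte[1]=9A: continuation. acc=(acc<<6)|0x1A=0x45A, pending=0
Byte[2]=CD: 2-byte lead. pending=1, acc=0xD
Byte[3]=A3: continuation. acc=(acc<<6)|0x23=0x363, pending=0
Byte[4]=D9: 2-byte lead. pending=1, acc=0x19
Byte[5]=A2: continuation. acc=(acc<<6)|0x22=0x662, pending=0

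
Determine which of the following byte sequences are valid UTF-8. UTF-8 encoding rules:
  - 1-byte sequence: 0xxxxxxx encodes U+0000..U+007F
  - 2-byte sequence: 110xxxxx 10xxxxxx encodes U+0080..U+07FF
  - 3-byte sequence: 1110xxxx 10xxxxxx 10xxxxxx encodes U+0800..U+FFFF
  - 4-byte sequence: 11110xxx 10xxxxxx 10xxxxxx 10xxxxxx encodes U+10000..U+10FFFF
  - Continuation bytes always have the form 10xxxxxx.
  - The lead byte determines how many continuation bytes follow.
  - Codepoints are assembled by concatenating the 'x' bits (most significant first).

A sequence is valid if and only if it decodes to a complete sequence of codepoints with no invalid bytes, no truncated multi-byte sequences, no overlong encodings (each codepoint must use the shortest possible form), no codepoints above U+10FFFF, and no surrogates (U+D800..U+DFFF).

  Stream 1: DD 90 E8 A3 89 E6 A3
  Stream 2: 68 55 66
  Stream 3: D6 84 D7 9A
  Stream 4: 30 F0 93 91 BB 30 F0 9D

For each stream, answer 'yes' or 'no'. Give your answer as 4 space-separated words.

Stream 1: error at byte offset 7. INVALID
Stream 2: decodes cleanly. VALID
Stream 3: decodes cleanly. VALID
Stream 4: error at byte offset 8. INVALID

Answer: no yes yes no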